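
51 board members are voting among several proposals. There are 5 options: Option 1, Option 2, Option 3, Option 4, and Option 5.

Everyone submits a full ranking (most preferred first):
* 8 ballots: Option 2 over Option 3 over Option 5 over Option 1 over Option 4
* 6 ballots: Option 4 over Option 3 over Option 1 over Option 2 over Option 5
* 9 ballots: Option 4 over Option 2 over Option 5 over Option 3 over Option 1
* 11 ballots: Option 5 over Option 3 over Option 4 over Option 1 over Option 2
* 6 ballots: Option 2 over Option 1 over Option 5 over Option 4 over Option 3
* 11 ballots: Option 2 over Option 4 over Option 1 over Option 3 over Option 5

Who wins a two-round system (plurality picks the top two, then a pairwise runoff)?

Round 1 first-place votes: Option 1 0, Option 2 25, Option 3 0, Option 4 15, Option 5 11. Option 2 and Option 4 advance.
Runoff: Option 2 is ranked above Option 4 on 25 ballots, Option 4 above Option 2 on 26.

Option 4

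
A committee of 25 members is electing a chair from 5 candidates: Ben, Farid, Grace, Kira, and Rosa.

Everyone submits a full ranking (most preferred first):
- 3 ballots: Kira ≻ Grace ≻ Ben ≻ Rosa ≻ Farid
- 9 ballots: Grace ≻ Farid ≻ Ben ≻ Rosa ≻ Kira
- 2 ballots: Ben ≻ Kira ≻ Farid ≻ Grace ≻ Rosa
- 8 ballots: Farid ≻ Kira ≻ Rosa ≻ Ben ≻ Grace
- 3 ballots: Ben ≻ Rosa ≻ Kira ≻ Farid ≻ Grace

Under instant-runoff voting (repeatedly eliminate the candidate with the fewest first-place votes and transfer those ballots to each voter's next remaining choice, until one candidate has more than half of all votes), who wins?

Round 1: Ben 5, Farid 8, Grace 9, Kira 3, Rosa 0. Rosa eliminated.
Round 2: Ben 5, Farid 8, Grace 9, Kira 3. Kira eliminated.
Round 3: Ben 5, Farid 8, Grace 12. Ben eliminated.
Round 4: Farid 13, Grace 12. Farid has a majority (≥13).

Farid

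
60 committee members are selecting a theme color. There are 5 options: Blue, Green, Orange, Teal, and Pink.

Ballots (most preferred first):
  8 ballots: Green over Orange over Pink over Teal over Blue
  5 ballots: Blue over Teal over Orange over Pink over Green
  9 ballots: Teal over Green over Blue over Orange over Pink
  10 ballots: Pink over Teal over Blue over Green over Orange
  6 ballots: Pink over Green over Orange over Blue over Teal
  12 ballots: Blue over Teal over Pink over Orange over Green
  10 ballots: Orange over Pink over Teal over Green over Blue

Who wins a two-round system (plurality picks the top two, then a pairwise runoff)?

Round 1 first-place votes: Blue 17, Green 8, Orange 10, Teal 9, Pink 16. Blue and Pink advance.
Runoff: Blue is ranked above Pink on 26 ballots, Pink above Blue on 34.

Pink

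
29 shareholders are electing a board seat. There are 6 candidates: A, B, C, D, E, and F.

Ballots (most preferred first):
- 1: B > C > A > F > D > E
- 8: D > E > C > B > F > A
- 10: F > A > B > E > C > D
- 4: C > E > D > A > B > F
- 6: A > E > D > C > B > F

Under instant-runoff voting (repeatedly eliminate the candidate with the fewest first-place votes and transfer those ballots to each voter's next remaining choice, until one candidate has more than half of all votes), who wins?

Round 1: A 6, B 1, C 4, D 8, E 0, F 10. E eliminated.
Round 2: A 6, B 1, C 4, D 8, F 10. B eliminated.
Round 3: A 6, C 5, D 8, F 10. C eliminated.
Round 4: A 7, D 12, F 10. A eliminated.
Round 5: D 18, F 11. D has a majority (≥15).

D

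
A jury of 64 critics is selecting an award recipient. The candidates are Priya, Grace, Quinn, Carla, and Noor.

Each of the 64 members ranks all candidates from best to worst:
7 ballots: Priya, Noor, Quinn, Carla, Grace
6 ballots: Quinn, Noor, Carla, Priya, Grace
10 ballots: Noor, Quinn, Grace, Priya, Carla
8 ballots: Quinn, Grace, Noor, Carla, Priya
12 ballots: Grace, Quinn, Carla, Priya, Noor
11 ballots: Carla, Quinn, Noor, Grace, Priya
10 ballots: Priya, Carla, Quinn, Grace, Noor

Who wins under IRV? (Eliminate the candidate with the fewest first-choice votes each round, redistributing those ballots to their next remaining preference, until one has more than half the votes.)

Quinn

Round 1: Priya 17, Grace 12, Quinn 14, Carla 11, Noor 10. Noor eliminated.
Round 2: Priya 17, Grace 12, Quinn 24, Carla 11. Carla eliminated.
Round 3: Priya 17, Grace 12, Quinn 35. Quinn has a majority (≥33).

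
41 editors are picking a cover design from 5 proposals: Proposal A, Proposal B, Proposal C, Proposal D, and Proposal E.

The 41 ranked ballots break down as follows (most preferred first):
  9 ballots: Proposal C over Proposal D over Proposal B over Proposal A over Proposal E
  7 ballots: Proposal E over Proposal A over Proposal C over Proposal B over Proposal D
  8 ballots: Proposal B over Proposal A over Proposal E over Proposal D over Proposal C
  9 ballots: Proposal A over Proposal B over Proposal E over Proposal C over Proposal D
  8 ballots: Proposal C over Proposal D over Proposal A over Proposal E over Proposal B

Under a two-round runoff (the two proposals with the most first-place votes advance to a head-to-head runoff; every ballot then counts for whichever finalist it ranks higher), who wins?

Proposal A

Round 1 first-place votes: Proposal A 9, Proposal B 8, Proposal C 17, Proposal D 0, Proposal E 7. Proposal C and Proposal A advance.
Runoff: Proposal C is ranked above Proposal A on 17 ballots, Proposal A above Proposal C on 24.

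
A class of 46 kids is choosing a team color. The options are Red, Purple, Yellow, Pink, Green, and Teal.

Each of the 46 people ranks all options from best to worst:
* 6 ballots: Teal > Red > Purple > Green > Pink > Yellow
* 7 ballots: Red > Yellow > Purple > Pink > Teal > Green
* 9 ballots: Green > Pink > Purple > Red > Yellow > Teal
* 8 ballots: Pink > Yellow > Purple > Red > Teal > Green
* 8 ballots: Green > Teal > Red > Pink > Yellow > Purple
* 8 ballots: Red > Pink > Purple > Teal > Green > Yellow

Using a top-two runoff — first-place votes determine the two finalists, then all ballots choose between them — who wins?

Round 1 first-place votes: Red 15, Purple 0, Yellow 0, Pink 8, Green 17, Teal 6. Green and Red advance.
Runoff: Green is ranked above Red on 17 ballots, Red above Green on 29.

Red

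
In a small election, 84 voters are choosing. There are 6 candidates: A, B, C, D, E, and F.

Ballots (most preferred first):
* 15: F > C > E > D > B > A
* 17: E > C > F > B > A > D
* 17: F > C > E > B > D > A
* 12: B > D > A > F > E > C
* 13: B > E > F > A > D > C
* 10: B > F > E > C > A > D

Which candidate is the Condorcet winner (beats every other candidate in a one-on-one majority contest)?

F

F vs A: 72–12
F vs B: 49–35
F vs C: 67–17
F vs D: 72–12
F vs E: 54–30
F beats every other candidate.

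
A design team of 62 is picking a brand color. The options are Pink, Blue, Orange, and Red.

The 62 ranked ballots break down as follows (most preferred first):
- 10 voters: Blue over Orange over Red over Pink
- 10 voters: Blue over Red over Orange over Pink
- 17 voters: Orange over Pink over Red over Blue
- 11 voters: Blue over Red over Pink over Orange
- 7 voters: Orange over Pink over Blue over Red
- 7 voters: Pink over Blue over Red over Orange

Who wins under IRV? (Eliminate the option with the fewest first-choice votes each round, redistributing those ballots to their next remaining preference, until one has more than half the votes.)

Round 1: Pink 7, Blue 31, Orange 24, Red 0. Red eliminated.
Round 2: Pink 7, Blue 31, Orange 24. Pink eliminated.
Round 3: Blue 38, Orange 24. Blue has a majority (≥32).

Blue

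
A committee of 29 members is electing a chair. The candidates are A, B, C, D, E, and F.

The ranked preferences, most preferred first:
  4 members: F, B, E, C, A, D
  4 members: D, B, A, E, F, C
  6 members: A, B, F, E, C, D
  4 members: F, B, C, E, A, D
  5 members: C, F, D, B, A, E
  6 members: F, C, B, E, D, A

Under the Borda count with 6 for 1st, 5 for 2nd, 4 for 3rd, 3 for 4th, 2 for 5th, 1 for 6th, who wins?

A: 4×2 + 4×4 + 6×6 + 4×2 + 5×2 + 6×1 = 84
B: 4×5 + 4×5 + 6×5 + 4×5 + 5×3 + 6×4 = 129
C: 4×3 + 4×1 + 6×2 + 4×4 + 5×6 + 6×5 = 104
D: 4×1 + 4×6 + 6×1 + 4×1 + 5×4 + 6×2 = 70
E: 4×4 + 4×3 + 6×3 + 4×3 + 5×1 + 6×3 = 81
F: 4×6 + 4×2 + 6×4 + 4×6 + 5×5 + 6×6 = 141

F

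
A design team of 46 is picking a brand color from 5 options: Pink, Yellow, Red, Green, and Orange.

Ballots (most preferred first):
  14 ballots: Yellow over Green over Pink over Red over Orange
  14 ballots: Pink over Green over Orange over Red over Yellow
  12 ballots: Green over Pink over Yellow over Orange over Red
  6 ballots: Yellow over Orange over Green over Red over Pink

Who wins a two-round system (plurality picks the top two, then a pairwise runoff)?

Pink

Round 1 first-place votes: Pink 14, Yellow 20, Red 0, Green 12, Orange 0. Yellow and Pink advance.
Runoff: Yellow is ranked above Pink on 20 ballots, Pink above Yellow on 26.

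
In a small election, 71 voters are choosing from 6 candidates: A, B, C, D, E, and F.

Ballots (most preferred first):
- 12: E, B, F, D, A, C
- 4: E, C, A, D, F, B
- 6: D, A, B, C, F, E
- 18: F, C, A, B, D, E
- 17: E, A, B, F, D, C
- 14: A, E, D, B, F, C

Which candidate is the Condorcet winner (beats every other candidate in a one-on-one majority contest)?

A vs B: 59–12
A vs C: 49–22
A vs D: 53–18
A vs E: 38–33
A vs F: 41–30
A beats every other candidate.

A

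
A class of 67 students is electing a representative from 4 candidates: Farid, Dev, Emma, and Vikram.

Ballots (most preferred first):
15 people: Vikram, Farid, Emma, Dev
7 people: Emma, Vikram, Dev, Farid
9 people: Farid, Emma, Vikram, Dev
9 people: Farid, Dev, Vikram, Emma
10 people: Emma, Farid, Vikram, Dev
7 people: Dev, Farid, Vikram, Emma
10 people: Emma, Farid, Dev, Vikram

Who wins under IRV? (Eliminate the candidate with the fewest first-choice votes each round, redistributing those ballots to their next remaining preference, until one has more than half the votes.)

Round 1: Farid 18, Dev 7, Emma 27, Vikram 15. Dev eliminated.
Round 2: Farid 25, Emma 27, Vikram 15. Vikram eliminated.
Round 3: Farid 40, Emma 27. Farid has a majority (≥34).

Farid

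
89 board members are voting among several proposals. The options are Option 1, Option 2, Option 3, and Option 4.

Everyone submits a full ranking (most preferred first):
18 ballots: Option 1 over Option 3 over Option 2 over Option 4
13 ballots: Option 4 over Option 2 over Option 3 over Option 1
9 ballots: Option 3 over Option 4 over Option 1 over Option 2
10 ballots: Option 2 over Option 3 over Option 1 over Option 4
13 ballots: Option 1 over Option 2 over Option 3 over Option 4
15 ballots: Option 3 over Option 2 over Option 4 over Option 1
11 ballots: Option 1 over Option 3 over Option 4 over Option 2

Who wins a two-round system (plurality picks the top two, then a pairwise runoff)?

Option 3

Round 1 first-place votes: Option 1 42, Option 2 10, Option 3 24, Option 4 13. Option 1 and Option 3 advance.
Runoff: Option 1 is ranked above Option 3 on 42 ballots, Option 3 above Option 1 on 47.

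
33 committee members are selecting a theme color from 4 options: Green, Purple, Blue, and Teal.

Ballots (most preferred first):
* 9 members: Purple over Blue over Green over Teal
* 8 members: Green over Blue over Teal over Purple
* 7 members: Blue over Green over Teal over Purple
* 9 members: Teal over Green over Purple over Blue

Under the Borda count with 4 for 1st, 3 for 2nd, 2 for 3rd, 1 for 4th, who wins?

Green: 9×2 + 8×4 + 7×3 + 9×3 = 98
Purple: 9×4 + 8×1 + 7×1 + 9×2 = 69
Blue: 9×3 + 8×3 + 7×4 + 9×1 = 88
Teal: 9×1 + 8×2 + 7×2 + 9×4 = 75

Green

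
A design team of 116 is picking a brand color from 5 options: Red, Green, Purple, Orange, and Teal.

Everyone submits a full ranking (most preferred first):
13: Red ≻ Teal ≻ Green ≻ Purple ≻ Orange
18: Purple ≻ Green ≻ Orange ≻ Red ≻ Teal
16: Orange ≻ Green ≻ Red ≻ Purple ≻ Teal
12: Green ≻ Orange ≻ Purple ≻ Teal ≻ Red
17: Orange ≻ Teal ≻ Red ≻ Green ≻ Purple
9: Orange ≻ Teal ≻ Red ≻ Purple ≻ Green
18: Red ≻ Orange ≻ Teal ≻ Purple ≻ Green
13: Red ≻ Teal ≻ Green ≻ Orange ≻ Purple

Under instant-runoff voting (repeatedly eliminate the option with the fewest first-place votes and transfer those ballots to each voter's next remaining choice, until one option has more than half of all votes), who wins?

Orange

Round 1: Red 44, Green 12, Purple 18, Orange 42, Teal 0. Teal eliminated.
Round 2: Red 44, Green 12, Purple 18, Orange 42. Green eliminated.
Round 3: Red 44, Purple 18, Orange 54. Purple eliminated.
Round 4: Red 44, Orange 72. Orange has a majority (≥59).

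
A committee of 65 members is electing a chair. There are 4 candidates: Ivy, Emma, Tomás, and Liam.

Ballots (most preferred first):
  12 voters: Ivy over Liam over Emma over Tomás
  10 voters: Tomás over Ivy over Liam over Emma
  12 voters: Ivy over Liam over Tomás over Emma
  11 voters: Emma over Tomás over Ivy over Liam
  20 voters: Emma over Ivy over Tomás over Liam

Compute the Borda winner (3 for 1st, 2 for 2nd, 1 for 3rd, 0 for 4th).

Ivy: 12×3 + 10×2 + 12×3 + 11×1 + 20×2 = 143
Emma: 12×1 + 10×0 + 12×0 + 11×3 + 20×3 = 105
Tomás: 12×0 + 10×3 + 12×1 + 11×2 + 20×1 = 84
Liam: 12×2 + 10×1 + 12×2 + 11×0 + 20×0 = 58

Ivy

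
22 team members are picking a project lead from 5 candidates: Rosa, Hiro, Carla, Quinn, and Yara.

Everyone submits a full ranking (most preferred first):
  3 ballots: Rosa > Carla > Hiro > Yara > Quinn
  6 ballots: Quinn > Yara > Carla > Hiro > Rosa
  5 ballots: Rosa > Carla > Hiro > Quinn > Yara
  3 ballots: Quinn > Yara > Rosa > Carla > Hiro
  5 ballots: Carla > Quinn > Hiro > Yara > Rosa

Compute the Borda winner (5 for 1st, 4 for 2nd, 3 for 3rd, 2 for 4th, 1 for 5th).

Rosa: 3×5 + 6×1 + 5×5 + 3×3 + 5×1 = 60
Hiro: 3×3 + 6×2 + 5×3 + 3×1 + 5×3 = 54
Carla: 3×4 + 6×3 + 5×4 + 3×2 + 5×5 = 81
Quinn: 3×1 + 6×5 + 5×2 + 3×5 + 5×4 = 78
Yara: 3×2 + 6×4 + 5×1 + 3×4 + 5×2 = 57

Carla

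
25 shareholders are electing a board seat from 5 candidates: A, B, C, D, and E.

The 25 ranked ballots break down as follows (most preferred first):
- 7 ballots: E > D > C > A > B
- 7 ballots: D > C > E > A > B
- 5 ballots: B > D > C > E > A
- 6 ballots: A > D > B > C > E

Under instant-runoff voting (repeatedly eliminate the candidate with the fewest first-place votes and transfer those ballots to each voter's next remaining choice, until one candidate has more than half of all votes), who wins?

D

Round 1: A 6, B 5, C 0, D 7, E 7. C eliminated.
Round 2: A 6, B 5, D 7, E 7. B eliminated.
Round 3: A 6, D 12, E 7. A eliminated.
Round 4: D 18, E 7. D has a majority (≥13).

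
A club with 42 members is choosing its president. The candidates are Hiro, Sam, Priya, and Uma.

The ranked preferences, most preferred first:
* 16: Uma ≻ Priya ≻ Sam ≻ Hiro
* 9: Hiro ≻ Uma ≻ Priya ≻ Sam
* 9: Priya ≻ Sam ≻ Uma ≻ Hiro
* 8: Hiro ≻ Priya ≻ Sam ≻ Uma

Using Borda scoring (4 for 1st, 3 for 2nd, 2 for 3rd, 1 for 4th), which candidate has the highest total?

Hiro: 16×1 + 9×4 + 9×1 + 8×4 = 93
Sam: 16×2 + 9×1 + 9×3 + 8×2 = 84
Priya: 16×3 + 9×2 + 9×4 + 8×3 = 126
Uma: 16×4 + 9×3 + 9×2 + 8×1 = 117

Priya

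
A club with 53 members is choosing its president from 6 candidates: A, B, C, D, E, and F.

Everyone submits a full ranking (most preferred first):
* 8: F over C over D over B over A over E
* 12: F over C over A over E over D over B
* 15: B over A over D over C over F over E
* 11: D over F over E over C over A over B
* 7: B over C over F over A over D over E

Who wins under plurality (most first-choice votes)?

First-place votes: A 0, B 22, C 0, D 11, E 0, F 20.

B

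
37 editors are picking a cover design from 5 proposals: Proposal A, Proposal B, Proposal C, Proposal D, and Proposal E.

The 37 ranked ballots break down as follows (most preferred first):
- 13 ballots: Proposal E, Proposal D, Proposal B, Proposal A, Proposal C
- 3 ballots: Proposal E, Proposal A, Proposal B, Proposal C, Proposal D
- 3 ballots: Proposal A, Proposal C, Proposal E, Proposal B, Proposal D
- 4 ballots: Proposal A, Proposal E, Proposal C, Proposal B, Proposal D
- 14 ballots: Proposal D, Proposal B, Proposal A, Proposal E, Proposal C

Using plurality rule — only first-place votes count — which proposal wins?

First-place votes: Proposal A 7, Proposal B 0, Proposal C 0, Proposal D 14, Proposal E 16.

Proposal E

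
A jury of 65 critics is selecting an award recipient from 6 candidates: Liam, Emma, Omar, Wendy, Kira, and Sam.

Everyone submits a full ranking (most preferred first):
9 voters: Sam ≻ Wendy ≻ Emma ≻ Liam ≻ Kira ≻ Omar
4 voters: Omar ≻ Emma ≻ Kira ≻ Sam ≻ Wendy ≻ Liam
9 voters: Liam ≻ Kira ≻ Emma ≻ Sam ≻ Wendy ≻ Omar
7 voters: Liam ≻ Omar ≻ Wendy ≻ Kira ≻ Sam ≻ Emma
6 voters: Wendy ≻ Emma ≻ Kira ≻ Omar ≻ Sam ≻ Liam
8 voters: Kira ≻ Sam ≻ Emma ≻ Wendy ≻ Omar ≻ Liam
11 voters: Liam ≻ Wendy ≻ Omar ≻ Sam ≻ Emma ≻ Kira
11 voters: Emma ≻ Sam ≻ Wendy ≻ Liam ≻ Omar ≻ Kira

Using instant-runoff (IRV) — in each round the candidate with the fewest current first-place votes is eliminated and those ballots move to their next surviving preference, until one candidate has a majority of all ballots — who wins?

Emma

Round 1: Liam 27, Emma 11, Omar 4, Wendy 6, Kira 8, Sam 9. Omar eliminated.
Round 2: Liam 27, Emma 15, Wendy 6, Kira 8, Sam 9. Wendy eliminated.
Round 3: Liam 27, Emma 21, Kira 8, Sam 9. Kira eliminated.
Round 4: Liam 27, Emma 21, Sam 17. Sam eliminated.
Round 5: Liam 27, Emma 38. Emma has a majority (≥33).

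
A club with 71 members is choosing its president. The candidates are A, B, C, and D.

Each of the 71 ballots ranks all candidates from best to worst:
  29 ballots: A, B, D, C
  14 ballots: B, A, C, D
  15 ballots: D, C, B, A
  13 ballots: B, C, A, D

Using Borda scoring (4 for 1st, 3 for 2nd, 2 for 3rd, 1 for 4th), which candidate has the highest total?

B

A: 29×4 + 14×3 + 15×1 + 13×2 = 199
B: 29×3 + 14×4 + 15×2 + 13×4 = 225
C: 29×1 + 14×2 + 15×3 + 13×3 = 141
D: 29×2 + 14×1 + 15×4 + 13×1 = 145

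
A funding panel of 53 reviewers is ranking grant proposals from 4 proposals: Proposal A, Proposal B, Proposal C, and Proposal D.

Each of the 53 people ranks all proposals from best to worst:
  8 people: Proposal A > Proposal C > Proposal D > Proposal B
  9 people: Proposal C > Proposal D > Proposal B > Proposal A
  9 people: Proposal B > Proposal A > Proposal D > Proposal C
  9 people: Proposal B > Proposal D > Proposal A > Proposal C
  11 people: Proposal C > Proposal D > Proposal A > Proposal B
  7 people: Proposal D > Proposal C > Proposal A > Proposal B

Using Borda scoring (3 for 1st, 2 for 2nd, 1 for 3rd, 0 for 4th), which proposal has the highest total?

Proposal A: 8×3 + 9×0 + 9×2 + 9×1 + 11×1 + 7×1 = 69
Proposal B: 8×0 + 9×1 + 9×3 + 9×3 + 11×0 + 7×0 = 63
Proposal C: 8×2 + 9×3 + 9×0 + 9×0 + 11×3 + 7×2 = 90
Proposal D: 8×1 + 9×2 + 9×1 + 9×2 + 11×2 + 7×3 = 96

Proposal D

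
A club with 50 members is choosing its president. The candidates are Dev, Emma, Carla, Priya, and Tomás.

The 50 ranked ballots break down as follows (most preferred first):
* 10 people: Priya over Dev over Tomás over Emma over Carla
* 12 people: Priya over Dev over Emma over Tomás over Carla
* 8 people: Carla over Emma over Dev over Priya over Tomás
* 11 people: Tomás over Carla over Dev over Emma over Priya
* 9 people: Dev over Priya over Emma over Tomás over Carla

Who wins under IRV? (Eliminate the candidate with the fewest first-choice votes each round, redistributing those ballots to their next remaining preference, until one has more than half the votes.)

Round 1: Dev 9, Emma 0, Carla 8, Priya 22, Tomás 11. Emma eliminated.
Round 2: Dev 9, Carla 8, Priya 22, Tomás 11. Carla eliminated.
Round 3: Dev 17, Priya 22, Tomás 11. Tomás eliminated.
Round 4: Dev 28, Priya 22. Dev has a majority (≥26).

Dev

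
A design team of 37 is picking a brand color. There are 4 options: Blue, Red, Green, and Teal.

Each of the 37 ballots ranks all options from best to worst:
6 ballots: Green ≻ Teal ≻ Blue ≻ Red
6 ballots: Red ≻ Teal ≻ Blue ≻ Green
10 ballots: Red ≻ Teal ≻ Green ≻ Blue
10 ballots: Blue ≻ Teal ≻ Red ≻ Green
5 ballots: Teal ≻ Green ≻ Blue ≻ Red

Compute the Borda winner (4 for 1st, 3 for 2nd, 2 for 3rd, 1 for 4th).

Blue: 6×2 + 6×2 + 10×1 + 10×4 + 5×2 = 84
Red: 6×1 + 6×4 + 10×4 + 10×2 + 5×1 = 95
Green: 6×4 + 6×1 + 10×2 + 10×1 + 5×3 = 75
Teal: 6×3 + 6×3 + 10×3 + 10×3 + 5×4 = 116

Teal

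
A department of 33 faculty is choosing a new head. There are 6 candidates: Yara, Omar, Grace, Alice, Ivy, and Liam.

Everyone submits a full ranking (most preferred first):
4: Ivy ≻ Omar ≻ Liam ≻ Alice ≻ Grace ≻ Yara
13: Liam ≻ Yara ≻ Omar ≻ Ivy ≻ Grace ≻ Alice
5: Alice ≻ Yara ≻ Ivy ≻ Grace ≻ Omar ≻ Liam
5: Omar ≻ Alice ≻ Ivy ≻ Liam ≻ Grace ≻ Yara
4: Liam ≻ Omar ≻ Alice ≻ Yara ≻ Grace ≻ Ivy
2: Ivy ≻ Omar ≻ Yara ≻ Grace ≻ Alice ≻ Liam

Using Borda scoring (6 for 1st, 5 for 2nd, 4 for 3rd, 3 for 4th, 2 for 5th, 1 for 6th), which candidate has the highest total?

Omar

Yara: 4×1 + 13×5 + 5×5 + 5×1 + 4×3 + 2×4 = 119
Omar: 4×5 + 13×4 + 5×2 + 5×6 + 4×5 + 2×5 = 142
Grace: 4×2 + 13×2 + 5×3 + 5×2 + 4×2 + 2×3 = 73
Alice: 4×3 + 13×1 + 5×6 + 5×5 + 4×4 + 2×2 = 100
Ivy: 4×6 + 13×3 + 5×4 + 5×4 + 4×1 + 2×6 = 119
Liam: 4×4 + 13×6 + 5×1 + 5×3 + 4×6 + 2×1 = 140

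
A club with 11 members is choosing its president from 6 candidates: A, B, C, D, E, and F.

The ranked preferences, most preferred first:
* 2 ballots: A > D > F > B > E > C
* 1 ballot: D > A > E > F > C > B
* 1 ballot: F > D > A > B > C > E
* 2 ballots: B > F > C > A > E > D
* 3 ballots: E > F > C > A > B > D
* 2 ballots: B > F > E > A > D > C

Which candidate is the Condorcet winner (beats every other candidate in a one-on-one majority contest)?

F vs A: 8–3
F vs B: 7–4
F vs C: 11–0
F vs D: 8–3
F vs E: 7–4
F beats every other candidate.

F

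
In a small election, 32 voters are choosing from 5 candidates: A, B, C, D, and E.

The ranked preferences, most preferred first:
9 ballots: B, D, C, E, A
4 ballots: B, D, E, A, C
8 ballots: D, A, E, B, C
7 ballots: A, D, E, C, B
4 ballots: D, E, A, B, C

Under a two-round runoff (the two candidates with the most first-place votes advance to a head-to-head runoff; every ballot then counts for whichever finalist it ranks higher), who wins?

Round 1 first-place votes: A 7, B 13, C 0, D 12, E 0. B and D advance.
Runoff: B is ranked above D on 13 ballots, D above B on 19.

D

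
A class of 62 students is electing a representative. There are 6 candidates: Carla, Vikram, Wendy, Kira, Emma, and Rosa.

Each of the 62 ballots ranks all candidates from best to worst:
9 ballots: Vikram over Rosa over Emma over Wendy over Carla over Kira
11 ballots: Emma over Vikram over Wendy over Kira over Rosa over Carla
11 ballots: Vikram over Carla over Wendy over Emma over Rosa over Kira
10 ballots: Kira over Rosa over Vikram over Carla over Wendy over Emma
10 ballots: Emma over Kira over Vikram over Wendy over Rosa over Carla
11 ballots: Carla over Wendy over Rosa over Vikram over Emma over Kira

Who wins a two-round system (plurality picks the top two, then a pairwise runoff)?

Round 1 first-place votes: Carla 11, Vikram 20, Wendy 0, Kira 10, Emma 21, Rosa 0. Emma and Vikram advance.
Runoff: Emma is ranked above Vikram on 21 ballots, Vikram above Emma on 41.

Vikram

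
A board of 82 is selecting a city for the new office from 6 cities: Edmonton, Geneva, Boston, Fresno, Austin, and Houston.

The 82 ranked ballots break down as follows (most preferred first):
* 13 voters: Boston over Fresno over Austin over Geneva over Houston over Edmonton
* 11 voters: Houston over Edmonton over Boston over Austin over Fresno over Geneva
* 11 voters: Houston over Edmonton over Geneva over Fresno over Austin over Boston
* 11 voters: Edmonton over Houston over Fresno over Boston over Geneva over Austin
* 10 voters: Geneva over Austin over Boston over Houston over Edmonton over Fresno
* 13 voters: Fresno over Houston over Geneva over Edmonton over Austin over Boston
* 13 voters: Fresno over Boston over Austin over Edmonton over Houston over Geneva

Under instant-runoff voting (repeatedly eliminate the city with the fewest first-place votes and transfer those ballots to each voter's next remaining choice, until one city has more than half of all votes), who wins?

Round 1: Edmonton 11, Geneva 10, Boston 13, Fresno 26, Austin 0, Houston 22. Austin eliminated.
Round 2: Edmonton 11, Geneva 10, Boston 13, Fresno 26, Houston 22. Geneva eliminated.
Round 3: Edmonton 11, Boston 23, Fresno 26, Houston 22. Edmonton eliminated.
Round 4: Boston 23, Fresno 26, Houston 33. Boston eliminated.
Round 5: Fresno 39, Houston 43. Houston has a majority (≥42).

Houston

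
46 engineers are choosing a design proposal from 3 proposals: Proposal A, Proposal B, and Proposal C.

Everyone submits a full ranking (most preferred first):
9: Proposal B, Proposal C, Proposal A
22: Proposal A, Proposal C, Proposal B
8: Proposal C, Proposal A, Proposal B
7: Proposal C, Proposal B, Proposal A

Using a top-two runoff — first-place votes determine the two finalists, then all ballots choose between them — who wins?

Round 1 first-place votes: Proposal A 22, Proposal B 9, Proposal C 15. Proposal A and Proposal C advance.
Runoff: Proposal A is ranked above Proposal C on 22 ballots, Proposal C above Proposal A on 24.

Proposal C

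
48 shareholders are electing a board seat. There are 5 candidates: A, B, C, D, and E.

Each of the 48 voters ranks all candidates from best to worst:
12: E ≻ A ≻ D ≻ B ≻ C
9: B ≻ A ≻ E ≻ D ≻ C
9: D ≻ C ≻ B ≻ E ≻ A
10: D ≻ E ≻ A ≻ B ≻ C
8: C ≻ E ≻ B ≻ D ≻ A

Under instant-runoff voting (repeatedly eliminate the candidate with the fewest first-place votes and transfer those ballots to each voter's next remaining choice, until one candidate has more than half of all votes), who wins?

E

Round 1: A 0, B 9, C 8, D 19, E 12. A eliminated.
Round 2: B 9, C 8, D 19, E 12. C eliminated.
Round 3: B 9, D 19, E 20. B eliminated.
Round 4: D 19, E 29. E has a majority (≥25).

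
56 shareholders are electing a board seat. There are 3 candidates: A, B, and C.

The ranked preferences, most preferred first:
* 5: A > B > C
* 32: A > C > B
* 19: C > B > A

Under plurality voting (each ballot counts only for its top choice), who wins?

First-place votes: A 37, B 0, C 19.

A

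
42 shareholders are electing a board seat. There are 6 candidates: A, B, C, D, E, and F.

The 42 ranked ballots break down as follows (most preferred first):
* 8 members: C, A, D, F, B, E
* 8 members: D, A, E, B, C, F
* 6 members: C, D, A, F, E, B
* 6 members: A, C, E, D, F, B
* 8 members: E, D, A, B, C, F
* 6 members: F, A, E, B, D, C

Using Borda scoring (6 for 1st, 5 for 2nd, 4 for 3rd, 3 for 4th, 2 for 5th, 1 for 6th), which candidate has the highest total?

A: 8×5 + 8×5 + 6×4 + 6×6 + 8×4 + 6×5 = 202
B: 8×2 + 8×3 + 6×1 + 6×1 + 8×3 + 6×3 = 94
C: 8×6 + 8×2 + 6×6 + 6×5 + 8×2 + 6×1 = 152
D: 8×4 + 8×6 + 6×5 + 6×3 + 8×5 + 6×2 = 180
E: 8×1 + 8×4 + 6×2 + 6×4 + 8×6 + 6×4 = 148
F: 8×3 + 8×1 + 6×3 + 6×2 + 8×1 + 6×6 = 106

A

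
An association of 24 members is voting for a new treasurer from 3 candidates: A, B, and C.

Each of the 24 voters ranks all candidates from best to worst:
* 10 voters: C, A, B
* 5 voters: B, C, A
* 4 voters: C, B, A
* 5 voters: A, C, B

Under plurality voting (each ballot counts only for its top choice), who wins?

C

First-place votes: A 5, B 5, C 14.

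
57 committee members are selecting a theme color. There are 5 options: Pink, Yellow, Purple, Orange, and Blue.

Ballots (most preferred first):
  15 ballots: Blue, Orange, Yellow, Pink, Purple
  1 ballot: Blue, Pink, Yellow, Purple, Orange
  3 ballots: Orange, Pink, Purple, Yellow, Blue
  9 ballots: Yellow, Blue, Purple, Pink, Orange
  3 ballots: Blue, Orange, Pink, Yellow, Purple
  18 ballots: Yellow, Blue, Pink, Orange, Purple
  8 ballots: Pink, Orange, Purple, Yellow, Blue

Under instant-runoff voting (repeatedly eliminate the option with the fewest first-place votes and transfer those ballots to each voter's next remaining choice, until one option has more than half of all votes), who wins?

Round 1: Pink 8, Yellow 27, Purple 0, Orange 3, Blue 19. Purple eliminated.
Round 2: Pink 8, Yellow 27, Orange 3, Blue 19. Orange eliminated.
Round 3: Pink 11, Yellow 27, Blue 19. Pink eliminated.
Round 4: Yellow 38, Blue 19. Yellow has a majority (≥29).

Yellow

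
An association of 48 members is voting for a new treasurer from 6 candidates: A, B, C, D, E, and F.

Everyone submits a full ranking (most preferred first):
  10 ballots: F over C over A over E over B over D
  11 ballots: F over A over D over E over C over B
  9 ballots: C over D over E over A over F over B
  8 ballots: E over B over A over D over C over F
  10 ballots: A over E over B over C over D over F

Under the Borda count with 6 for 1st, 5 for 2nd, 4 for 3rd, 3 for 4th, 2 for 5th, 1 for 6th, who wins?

A: 10×4 + 11×5 + 9×3 + 8×4 + 10×6 = 214
B: 10×2 + 11×1 + 9×1 + 8×5 + 10×4 = 120
C: 10×5 + 11×2 + 9×6 + 8×2 + 10×3 = 172
D: 10×1 + 11×4 + 9×5 + 8×3 + 10×2 = 143
E: 10×3 + 11×3 + 9×4 + 8×6 + 10×5 = 197
F: 10×6 + 11×6 + 9×2 + 8×1 + 10×1 = 162

A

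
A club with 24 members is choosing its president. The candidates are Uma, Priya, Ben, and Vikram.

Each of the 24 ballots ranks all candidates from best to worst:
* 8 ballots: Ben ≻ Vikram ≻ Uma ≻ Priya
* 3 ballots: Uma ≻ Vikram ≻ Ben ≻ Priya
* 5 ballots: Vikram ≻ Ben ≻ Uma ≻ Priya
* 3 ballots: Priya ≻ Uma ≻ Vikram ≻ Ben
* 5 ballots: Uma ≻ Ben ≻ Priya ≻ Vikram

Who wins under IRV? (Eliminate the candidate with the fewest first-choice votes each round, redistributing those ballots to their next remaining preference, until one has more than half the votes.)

Round 1: Uma 8, Priya 3, Ben 8, Vikram 5. Priya eliminated.
Round 2: Uma 11, Ben 8, Vikram 5. Vikram eliminated.
Round 3: Uma 11, Ben 13. Ben has a majority (≥13).

Ben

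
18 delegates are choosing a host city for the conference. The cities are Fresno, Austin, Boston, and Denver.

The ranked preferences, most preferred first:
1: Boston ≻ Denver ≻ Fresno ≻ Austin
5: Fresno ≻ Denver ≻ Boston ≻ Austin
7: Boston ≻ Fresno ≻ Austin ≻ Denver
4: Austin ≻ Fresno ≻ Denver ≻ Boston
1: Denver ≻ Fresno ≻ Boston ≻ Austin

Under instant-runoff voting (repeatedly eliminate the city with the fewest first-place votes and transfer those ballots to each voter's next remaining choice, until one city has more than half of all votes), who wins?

Fresno

Round 1: Fresno 5, Austin 4, Boston 8, Denver 1. Denver eliminated.
Round 2: Fresno 6, Austin 4, Boston 8. Austin eliminated.
Round 3: Fresno 10, Boston 8. Fresno has a majority (≥10).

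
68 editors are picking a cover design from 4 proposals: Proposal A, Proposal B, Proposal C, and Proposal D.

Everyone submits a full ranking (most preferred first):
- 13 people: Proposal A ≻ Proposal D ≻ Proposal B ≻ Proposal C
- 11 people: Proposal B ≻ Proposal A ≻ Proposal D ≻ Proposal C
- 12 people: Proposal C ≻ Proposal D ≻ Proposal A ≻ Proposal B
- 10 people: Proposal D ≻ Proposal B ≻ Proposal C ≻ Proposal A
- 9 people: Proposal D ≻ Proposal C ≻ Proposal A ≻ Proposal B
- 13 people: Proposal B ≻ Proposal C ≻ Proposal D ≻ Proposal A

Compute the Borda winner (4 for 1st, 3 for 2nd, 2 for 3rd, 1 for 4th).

Proposal D

Proposal A: 13×4 + 11×3 + 12×2 + 10×1 + 9×2 + 13×1 = 150
Proposal B: 13×2 + 11×4 + 12×1 + 10×3 + 9×1 + 13×4 = 173
Proposal C: 13×1 + 11×1 + 12×4 + 10×2 + 9×3 + 13×3 = 158
Proposal D: 13×3 + 11×2 + 12×3 + 10×4 + 9×4 + 13×2 = 199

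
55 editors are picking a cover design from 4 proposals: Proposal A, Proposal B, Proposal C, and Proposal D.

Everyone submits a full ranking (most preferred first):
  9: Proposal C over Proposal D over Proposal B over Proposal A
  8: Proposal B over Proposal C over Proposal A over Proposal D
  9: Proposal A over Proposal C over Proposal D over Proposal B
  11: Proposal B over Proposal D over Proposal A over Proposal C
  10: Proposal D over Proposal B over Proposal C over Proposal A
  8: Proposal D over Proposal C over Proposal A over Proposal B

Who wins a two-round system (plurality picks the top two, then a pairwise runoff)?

Proposal D

Round 1 first-place votes: Proposal A 9, Proposal B 19, Proposal C 9, Proposal D 18. Proposal B and Proposal D advance.
Runoff: Proposal B is ranked above Proposal D on 19 ballots, Proposal D above Proposal B on 36.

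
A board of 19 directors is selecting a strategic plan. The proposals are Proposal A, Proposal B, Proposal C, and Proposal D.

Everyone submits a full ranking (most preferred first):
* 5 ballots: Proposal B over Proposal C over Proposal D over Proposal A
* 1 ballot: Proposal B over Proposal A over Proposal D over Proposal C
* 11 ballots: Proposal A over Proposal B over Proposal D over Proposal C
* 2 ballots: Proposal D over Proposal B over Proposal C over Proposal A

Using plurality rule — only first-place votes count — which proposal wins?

Proposal A

First-place votes: Proposal A 11, Proposal B 6, Proposal C 0, Proposal D 2.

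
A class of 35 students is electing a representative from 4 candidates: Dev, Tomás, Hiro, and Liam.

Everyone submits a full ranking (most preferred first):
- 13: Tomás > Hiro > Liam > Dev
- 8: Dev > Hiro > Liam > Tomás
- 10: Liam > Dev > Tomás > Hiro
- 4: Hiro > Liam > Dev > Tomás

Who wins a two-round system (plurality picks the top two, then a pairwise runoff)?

Liam

Round 1 first-place votes: Dev 8, Tomás 13, Hiro 4, Liam 10. Tomás and Liam advance.
Runoff: Tomás is ranked above Liam on 13 ballots, Liam above Tomás on 22.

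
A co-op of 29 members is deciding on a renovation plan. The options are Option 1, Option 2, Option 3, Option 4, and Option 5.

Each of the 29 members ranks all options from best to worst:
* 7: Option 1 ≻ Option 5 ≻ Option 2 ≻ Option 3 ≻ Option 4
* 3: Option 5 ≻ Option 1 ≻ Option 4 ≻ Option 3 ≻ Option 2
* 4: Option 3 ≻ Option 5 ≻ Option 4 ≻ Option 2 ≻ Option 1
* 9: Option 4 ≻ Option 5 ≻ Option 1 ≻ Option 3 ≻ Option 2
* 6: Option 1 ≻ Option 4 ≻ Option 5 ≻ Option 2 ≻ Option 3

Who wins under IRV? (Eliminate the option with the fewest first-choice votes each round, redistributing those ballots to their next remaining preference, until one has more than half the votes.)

Round 1: Option 1 13, Option 2 0, Option 3 4, Option 4 9, Option 5 3. Option 2 eliminated.
Round 2: Option 1 13, Option 3 4, Option 4 9, Option 5 3. Option 5 eliminated.
Round 3: Option 1 16, Option 3 4, Option 4 9. Option 1 has a majority (≥15).

Option 1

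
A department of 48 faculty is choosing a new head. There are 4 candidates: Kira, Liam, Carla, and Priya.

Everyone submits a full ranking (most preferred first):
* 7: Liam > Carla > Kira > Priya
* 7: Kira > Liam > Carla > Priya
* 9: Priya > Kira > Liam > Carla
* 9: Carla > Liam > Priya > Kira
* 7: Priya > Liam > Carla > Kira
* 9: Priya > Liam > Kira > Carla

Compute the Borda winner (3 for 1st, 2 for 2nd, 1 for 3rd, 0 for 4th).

Liam

Kira: 7×1 + 7×3 + 9×2 + 9×0 + 7×0 + 9×1 = 55
Liam: 7×3 + 7×2 + 9×1 + 9×2 + 7×2 + 9×2 = 94
Carla: 7×2 + 7×1 + 9×0 + 9×3 + 7×1 + 9×0 = 55
Priya: 7×0 + 7×0 + 9×3 + 9×1 + 7×3 + 9×3 = 84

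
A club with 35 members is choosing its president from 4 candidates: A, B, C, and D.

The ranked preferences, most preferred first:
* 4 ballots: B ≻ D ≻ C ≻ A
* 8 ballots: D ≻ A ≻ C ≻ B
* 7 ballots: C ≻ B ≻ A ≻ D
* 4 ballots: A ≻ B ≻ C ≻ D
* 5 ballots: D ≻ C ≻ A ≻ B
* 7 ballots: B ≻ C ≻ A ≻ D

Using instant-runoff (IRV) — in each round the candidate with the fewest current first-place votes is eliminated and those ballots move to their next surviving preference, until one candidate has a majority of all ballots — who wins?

B

Round 1: A 4, B 11, C 7, D 13. A eliminated.
Round 2: B 15, C 7, D 13. C eliminated.
Round 3: B 22, D 13. B has a majority (≥18).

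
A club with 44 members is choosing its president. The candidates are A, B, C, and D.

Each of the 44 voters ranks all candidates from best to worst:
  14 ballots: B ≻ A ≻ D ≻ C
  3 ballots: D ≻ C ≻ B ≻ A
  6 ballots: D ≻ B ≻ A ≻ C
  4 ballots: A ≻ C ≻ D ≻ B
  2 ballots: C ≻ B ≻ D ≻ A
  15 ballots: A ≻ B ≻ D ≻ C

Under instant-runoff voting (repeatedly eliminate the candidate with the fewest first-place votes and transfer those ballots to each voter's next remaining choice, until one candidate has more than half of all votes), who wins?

B

Round 1: A 19, B 14, C 2, D 9. C eliminated.
Round 2: A 19, B 16, D 9. D eliminated.
Round 3: A 19, B 25. B has a majority (≥23).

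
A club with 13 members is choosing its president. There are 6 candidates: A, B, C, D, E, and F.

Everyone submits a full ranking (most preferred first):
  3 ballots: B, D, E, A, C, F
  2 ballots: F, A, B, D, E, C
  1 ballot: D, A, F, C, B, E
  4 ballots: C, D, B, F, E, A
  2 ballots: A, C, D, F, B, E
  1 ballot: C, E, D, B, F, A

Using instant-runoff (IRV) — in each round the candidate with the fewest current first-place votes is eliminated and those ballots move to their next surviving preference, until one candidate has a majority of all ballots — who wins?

A

Round 1: A 2, B 3, C 5, D 1, E 0, F 2. E eliminated.
Round 2: A 2, B 3, C 5, D 1, F 2. D eliminated.
Round 3: A 3, B 3, C 5, F 2. F eliminated.
Round 4: A 5, B 3, C 5. B eliminated.
Round 5: A 8, C 5. A has a majority (≥7).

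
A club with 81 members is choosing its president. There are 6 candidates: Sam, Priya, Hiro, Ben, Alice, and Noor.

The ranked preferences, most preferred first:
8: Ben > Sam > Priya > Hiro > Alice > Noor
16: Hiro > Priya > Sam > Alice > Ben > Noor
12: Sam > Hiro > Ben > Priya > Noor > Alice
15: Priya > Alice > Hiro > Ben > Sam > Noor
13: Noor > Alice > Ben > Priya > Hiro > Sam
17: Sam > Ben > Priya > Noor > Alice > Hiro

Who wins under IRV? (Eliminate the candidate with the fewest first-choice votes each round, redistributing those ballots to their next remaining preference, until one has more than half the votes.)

Round 1: Sam 29, Priya 15, Hiro 16, Ben 8, Alice 0, Noor 13. Alice eliminated.
Round 2: Sam 29, Priya 15, Hiro 16, Ben 8, Noor 13. Ben eliminated.
Round 3: Sam 37, Priya 15, Hiro 16, Noor 13. Noor eliminated.
Round 4: Sam 37, Priya 28, Hiro 16. Hiro eliminated.
Round 5: Sam 37, Priya 44. Priya has a majority (≥41).

Priya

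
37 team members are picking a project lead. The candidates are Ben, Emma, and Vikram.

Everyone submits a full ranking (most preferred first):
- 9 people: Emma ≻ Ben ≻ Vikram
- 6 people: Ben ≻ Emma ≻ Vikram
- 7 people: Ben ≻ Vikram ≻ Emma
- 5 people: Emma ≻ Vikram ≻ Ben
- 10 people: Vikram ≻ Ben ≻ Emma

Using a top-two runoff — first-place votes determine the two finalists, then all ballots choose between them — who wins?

Round 1 first-place votes: Ben 13, Emma 14, Vikram 10. Emma and Ben advance.
Runoff: Emma is ranked above Ben on 14 ballots, Ben above Emma on 23.

Ben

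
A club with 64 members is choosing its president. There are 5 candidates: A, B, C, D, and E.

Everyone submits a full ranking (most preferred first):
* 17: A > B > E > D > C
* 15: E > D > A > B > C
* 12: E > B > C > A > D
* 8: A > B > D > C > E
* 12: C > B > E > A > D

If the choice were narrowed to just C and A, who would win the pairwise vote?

A

C is ranked above A on 24 ballots; A above C on 40.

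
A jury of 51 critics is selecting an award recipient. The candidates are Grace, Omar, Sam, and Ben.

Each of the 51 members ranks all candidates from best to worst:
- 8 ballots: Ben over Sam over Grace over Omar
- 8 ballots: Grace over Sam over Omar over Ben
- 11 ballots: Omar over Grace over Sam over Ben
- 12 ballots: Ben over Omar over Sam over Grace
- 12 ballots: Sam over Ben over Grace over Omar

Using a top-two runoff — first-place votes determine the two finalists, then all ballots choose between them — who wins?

Round 1 first-place votes: Grace 8, Omar 11, Sam 12, Ben 20. Ben and Sam advance.
Runoff: Ben is ranked above Sam on 20 ballots, Sam above Ben on 31.

Sam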